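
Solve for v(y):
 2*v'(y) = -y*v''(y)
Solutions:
 v(y) = C1 + C2/y


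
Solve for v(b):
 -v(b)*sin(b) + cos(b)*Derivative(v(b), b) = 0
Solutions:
 v(b) = C1/cos(b)


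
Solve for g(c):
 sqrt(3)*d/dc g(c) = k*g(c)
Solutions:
 g(c) = C1*exp(sqrt(3)*c*k/3)


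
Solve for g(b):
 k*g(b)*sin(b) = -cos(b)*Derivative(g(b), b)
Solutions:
 g(b) = C1*exp(k*log(cos(b)))


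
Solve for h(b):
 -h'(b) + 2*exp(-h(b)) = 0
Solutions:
 h(b) = log(C1 + 2*b)


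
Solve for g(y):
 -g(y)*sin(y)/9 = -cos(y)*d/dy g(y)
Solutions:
 g(y) = C1/cos(y)^(1/9)


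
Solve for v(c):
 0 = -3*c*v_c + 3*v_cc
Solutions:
 v(c) = C1 + C2*erfi(sqrt(2)*c/2)


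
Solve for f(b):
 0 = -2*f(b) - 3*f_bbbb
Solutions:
 f(b) = (C1*sin(6^(3/4)*b/6) + C2*cos(6^(3/4)*b/6))*exp(-6^(3/4)*b/6) + (C3*sin(6^(3/4)*b/6) + C4*cos(6^(3/4)*b/6))*exp(6^(3/4)*b/6)


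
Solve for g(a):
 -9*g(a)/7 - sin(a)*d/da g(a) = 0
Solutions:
 g(a) = C1*(cos(a) + 1)^(9/14)/(cos(a) - 1)^(9/14)


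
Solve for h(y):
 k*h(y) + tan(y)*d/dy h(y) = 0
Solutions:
 h(y) = C1*exp(-k*log(sin(y)))


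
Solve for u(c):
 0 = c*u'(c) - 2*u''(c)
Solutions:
 u(c) = C1 + C2*erfi(c/2)


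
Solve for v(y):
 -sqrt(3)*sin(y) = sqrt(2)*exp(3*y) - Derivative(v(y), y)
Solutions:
 v(y) = C1 + sqrt(2)*exp(3*y)/3 - sqrt(3)*cos(y)


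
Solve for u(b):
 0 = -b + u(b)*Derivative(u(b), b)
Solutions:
 u(b) = -sqrt(C1 + b^2)
 u(b) = sqrt(C1 + b^2)


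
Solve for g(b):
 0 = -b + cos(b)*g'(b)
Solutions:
 g(b) = C1 + Integral(b/cos(b), b)


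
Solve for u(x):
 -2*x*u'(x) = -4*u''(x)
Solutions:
 u(x) = C1 + C2*erfi(x/2)


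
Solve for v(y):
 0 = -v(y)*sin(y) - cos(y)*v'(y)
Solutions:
 v(y) = C1*cos(y)


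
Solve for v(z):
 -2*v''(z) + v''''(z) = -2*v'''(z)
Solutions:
 v(z) = C1 + C2*z + C3*exp(z*(-1 + sqrt(3))) + C4*exp(-z*(1 + sqrt(3)))


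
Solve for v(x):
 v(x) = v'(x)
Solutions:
 v(x) = C1*exp(x)


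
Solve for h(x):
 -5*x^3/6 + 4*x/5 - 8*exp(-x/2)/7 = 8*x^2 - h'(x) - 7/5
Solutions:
 h(x) = C1 + 5*x^4/24 + 8*x^3/3 - 2*x^2/5 - 7*x/5 - 16*exp(-x/2)/7


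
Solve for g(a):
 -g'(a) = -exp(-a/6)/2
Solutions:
 g(a) = C1 - 3*exp(-a/6)


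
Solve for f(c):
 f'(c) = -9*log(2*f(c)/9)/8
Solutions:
 8*Integral(1/(log(_y) - 2*log(3) + log(2)), (_y, f(c)))/9 = C1 - c


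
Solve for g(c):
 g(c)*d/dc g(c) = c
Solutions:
 g(c) = -sqrt(C1 + c^2)
 g(c) = sqrt(C1 + c^2)


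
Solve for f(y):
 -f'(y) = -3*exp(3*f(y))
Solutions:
 f(y) = log(-1/(C1 + 9*y))/3
 f(y) = log((-1/(C1 + 3*y))^(1/3)*(-3^(2/3) - 3*3^(1/6)*I)/6)
 f(y) = log((-1/(C1 + 3*y))^(1/3)*(-3^(2/3) + 3*3^(1/6)*I)/6)


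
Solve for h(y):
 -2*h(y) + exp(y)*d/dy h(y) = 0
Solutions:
 h(y) = C1*exp(-2*exp(-y))


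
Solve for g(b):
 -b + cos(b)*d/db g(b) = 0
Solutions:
 g(b) = C1 + Integral(b/cos(b), b)


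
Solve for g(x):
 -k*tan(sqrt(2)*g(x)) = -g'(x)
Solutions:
 g(x) = sqrt(2)*(pi - asin(C1*exp(sqrt(2)*k*x)))/2
 g(x) = sqrt(2)*asin(C1*exp(sqrt(2)*k*x))/2


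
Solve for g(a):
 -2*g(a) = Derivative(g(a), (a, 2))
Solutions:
 g(a) = C1*sin(sqrt(2)*a) + C2*cos(sqrt(2)*a)


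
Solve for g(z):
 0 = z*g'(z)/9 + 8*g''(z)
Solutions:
 g(z) = C1 + C2*erf(z/12)


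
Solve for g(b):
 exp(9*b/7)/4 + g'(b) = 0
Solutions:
 g(b) = C1 - 7*exp(9*b/7)/36


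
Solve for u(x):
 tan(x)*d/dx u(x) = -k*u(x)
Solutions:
 u(x) = C1*exp(-k*log(sin(x)))


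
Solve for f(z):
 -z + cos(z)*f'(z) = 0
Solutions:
 f(z) = C1 + Integral(z/cos(z), z)


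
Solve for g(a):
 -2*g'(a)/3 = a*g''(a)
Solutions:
 g(a) = C1 + C2*a^(1/3)


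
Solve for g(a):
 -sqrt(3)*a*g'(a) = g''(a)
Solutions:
 g(a) = C1 + C2*erf(sqrt(2)*3^(1/4)*a/2)


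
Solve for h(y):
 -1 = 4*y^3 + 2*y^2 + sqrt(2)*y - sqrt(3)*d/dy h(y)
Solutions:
 h(y) = C1 + sqrt(3)*y^4/3 + 2*sqrt(3)*y^3/9 + sqrt(6)*y^2/6 + sqrt(3)*y/3


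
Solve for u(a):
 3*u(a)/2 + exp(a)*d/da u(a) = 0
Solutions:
 u(a) = C1*exp(3*exp(-a)/2)


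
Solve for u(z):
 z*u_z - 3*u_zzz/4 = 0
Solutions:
 u(z) = C1 + Integral(C2*airyai(6^(2/3)*z/3) + C3*airybi(6^(2/3)*z/3), z)


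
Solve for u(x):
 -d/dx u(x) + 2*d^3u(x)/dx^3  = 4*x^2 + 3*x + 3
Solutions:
 u(x) = C1 + C2*exp(-sqrt(2)*x/2) + C3*exp(sqrt(2)*x/2) - 4*x^3/3 - 3*x^2/2 - 19*x


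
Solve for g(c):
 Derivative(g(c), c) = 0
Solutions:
 g(c) = C1


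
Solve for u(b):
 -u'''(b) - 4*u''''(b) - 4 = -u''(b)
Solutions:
 u(b) = C1 + C2*b + C3*exp(b*(-1 + sqrt(17))/8) + C4*exp(-b*(1 + sqrt(17))/8) + 2*b^2


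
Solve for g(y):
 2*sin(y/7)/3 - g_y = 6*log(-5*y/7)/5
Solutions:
 g(y) = C1 - 6*y*log(-y)/5 - 6*y*log(5)/5 + 6*y/5 + 6*y*log(7)/5 - 14*cos(y/7)/3


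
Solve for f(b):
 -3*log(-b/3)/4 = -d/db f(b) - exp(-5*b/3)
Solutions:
 f(b) = C1 + 3*b*log(-b)/4 + 3*b*(-log(3) - 1)/4 + 3*exp(-5*b/3)/5


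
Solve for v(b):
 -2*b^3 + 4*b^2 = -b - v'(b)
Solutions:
 v(b) = C1 + b^4/2 - 4*b^3/3 - b^2/2


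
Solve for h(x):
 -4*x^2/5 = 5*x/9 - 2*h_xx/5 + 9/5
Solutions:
 h(x) = C1 + C2*x + x^4/6 + 25*x^3/108 + 9*x^2/4


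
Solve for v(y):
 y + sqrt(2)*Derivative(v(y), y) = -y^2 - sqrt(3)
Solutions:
 v(y) = C1 - sqrt(2)*y^3/6 - sqrt(2)*y^2/4 - sqrt(6)*y/2


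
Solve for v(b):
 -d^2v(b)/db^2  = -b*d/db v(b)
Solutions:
 v(b) = C1 + C2*erfi(sqrt(2)*b/2)


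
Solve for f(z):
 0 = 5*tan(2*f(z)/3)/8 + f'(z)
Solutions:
 f(z) = -3*asin(C1*exp(-5*z/12))/2 + 3*pi/2
 f(z) = 3*asin(C1*exp(-5*z/12))/2


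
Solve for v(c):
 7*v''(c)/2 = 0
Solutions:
 v(c) = C1 + C2*c


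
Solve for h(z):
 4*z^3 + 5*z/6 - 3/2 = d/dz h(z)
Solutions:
 h(z) = C1 + z^4 + 5*z^2/12 - 3*z/2


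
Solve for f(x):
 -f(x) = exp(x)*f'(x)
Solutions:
 f(x) = C1*exp(exp(-x))


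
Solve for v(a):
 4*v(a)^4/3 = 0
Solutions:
 v(a) = 0


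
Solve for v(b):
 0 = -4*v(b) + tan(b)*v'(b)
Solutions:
 v(b) = C1*sin(b)^4


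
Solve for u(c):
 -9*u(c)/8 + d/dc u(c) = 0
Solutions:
 u(c) = C1*exp(9*c/8)


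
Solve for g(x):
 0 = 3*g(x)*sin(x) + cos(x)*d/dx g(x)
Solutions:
 g(x) = C1*cos(x)^3


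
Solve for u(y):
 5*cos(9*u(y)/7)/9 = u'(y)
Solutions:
 -5*y/9 - 7*log(sin(9*u(y)/7) - 1)/18 + 7*log(sin(9*u(y)/7) + 1)/18 = C1


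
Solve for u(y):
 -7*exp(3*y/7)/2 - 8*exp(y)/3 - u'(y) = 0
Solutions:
 u(y) = C1 - 49*exp(3*y/7)/6 - 8*exp(y)/3


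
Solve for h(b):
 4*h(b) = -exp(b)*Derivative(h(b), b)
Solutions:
 h(b) = C1*exp(4*exp(-b))


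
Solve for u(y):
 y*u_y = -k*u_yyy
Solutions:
 u(y) = C1 + Integral(C2*airyai(y*(-1/k)^(1/3)) + C3*airybi(y*(-1/k)^(1/3)), y)


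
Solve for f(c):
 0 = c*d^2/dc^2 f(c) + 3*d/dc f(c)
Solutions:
 f(c) = C1 + C2/c^2


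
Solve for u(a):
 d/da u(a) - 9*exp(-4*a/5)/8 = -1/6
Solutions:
 u(a) = C1 - a/6 - 45*exp(-4*a/5)/32


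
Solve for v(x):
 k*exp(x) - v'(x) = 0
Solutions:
 v(x) = C1 + k*exp(x)


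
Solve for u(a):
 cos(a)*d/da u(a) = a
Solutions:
 u(a) = C1 + Integral(a/cos(a), a)


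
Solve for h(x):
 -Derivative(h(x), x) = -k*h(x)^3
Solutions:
 h(x) = -sqrt(2)*sqrt(-1/(C1 + k*x))/2
 h(x) = sqrt(2)*sqrt(-1/(C1 + k*x))/2


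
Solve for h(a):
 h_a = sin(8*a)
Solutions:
 h(a) = C1 - cos(8*a)/8


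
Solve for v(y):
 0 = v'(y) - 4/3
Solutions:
 v(y) = C1 + 4*y/3


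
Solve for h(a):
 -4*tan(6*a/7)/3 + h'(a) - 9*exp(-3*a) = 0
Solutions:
 h(a) = C1 + 7*log(tan(6*a/7)^2 + 1)/9 - 3*exp(-3*a)


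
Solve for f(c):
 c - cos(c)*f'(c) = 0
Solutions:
 f(c) = C1 + Integral(c/cos(c), c)


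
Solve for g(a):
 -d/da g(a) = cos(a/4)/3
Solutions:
 g(a) = C1 - 4*sin(a/4)/3


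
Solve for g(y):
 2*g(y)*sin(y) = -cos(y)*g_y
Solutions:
 g(y) = C1*cos(y)^2


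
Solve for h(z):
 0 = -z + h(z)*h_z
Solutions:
 h(z) = -sqrt(C1 + z^2)
 h(z) = sqrt(C1 + z^2)


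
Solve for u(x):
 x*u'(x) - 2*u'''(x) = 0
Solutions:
 u(x) = C1 + Integral(C2*airyai(2^(2/3)*x/2) + C3*airybi(2^(2/3)*x/2), x)


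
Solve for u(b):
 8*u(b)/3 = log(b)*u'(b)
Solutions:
 u(b) = C1*exp(8*li(b)/3)


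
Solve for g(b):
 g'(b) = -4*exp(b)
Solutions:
 g(b) = C1 - 4*exp(b)


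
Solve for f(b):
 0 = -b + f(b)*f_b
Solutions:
 f(b) = -sqrt(C1 + b^2)
 f(b) = sqrt(C1 + b^2)


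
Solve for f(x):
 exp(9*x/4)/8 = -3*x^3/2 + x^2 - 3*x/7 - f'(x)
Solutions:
 f(x) = C1 - 3*x^4/8 + x^3/3 - 3*x^2/14 - exp(9*x/4)/18


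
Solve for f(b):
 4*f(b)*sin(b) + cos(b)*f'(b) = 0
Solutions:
 f(b) = C1*cos(b)^4


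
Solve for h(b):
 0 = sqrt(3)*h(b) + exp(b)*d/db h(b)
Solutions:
 h(b) = C1*exp(sqrt(3)*exp(-b))


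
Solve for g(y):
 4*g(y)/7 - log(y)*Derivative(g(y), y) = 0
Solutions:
 g(y) = C1*exp(4*li(y)/7)


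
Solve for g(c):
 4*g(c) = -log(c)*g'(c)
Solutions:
 g(c) = C1*exp(-4*li(c))


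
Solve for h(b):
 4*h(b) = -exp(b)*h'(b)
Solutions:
 h(b) = C1*exp(4*exp(-b))


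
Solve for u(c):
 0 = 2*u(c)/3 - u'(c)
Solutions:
 u(c) = C1*exp(2*c/3)


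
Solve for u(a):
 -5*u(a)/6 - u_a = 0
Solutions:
 u(a) = C1*exp(-5*a/6)


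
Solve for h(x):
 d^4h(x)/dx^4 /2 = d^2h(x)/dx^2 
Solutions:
 h(x) = C1 + C2*x + C3*exp(-sqrt(2)*x) + C4*exp(sqrt(2)*x)


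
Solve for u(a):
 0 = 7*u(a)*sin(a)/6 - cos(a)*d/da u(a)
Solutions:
 u(a) = C1/cos(a)^(7/6)


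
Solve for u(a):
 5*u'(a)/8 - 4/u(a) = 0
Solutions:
 u(a) = -sqrt(C1 + 320*a)/5
 u(a) = sqrt(C1 + 320*a)/5


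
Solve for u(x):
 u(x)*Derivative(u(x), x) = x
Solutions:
 u(x) = -sqrt(C1 + x^2)
 u(x) = sqrt(C1 + x^2)


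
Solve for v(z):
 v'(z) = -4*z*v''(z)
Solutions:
 v(z) = C1 + C2*z^(3/4)


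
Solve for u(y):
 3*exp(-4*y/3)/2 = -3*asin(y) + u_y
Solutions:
 u(y) = C1 + 3*y*asin(y) + 3*sqrt(1 - y^2) - 9*exp(-4*y/3)/8


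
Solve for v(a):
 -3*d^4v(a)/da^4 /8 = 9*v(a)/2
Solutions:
 v(a) = (C1*sin(3^(1/4)*a) + C2*cos(3^(1/4)*a))*exp(-3^(1/4)*a) + (C3*sin(3^(1/4)*a) + C4*cos(3^(1/4)*a))*exp(3^(1/4)*a)


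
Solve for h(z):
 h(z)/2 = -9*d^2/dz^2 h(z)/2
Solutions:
 h(z) = C1*sin(z/3) + C2*cos(z/3)


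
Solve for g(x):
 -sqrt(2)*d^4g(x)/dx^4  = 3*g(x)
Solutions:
 g(x) = (C1*sin(2^(3/8)*3^(1/4)*x/2) + C2*cos(2^(3/8)*3^(1/4)*x/2))*exp(-2^(3/8)*3^(1/4)*x/2) + (C3*sin(2^(3/8)*3^(1/4)*x/2) + C4*cos(2^(3/8)*3^(1/4)*x/2))*exp(2^(3/8)*3^(1/4)*x/2)


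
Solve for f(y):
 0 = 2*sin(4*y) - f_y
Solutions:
 f(y) = C1 - cos(4*y)/2


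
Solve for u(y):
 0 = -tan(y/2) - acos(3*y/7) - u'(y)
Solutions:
 u(y) = C1 - y*acos(3*y/7) + sqrt(49 - 9*y^2)/3 + 2*log(cos(y/2))


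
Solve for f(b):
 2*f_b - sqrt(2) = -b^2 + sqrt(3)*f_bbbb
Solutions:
 f(b) = C1 + C4*exp(2^(1/3)*3^(5/6)*b/3) - b^3/6 + sqrt(2)*b/2 + (C2*sin(6^(1/3)*b/2) + C3*cos(6^(1/3)*b/2))*exp(-2^(1/3)*3^(5/6)*b/6)


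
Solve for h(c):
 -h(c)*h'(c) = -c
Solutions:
 h(c) = -sqrt(C1 + c^2)
 h(c) = sqrt(C1 + c^2)


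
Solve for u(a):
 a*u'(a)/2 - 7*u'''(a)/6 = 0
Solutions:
 u(a) = C1 + Integral(C2*airyai(3^(1/3)*7^(2/3)*a/7) + C3*airybi(3^(1/3)*7^(2/3)*a/7), a)


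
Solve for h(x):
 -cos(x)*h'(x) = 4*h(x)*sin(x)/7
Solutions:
 h(x) = C1*cos(x)^(4/7)


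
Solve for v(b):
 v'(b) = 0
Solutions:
 v(b) = C1


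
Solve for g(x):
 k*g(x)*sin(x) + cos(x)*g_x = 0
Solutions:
 g(x) = C1*exp(k*log(cos(x)))


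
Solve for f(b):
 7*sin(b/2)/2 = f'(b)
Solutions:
 f(b) = C1 - 7*cos(b/2)


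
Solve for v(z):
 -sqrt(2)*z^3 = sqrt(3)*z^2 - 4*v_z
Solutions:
 v(z) = C1 + sqrt(2)*z^4/16 + sqrt(3)*z^3/12


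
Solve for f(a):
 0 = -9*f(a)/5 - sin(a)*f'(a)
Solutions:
 f(a) = C1*(cos(a) + 1)^(9/10)/(cos(a) - 1)^(9/10)


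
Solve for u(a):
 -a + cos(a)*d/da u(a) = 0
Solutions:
 u(a) = C1 + Integral(a/cos(a), a)


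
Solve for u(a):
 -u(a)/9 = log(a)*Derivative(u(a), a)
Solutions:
 u(a) = C1*exp(-li(a)/9)


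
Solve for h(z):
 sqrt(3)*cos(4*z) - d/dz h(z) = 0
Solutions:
 h(z) = C1 + sqrt(3)*sin(4*z)/4


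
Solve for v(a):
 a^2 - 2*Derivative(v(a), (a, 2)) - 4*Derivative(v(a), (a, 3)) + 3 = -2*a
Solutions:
 v(a) = C1 + C2*a + C3*exp(-a/2) + a^4/24 - a^3/6 + 7*a^2/4


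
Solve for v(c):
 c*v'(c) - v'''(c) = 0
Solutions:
 v(c) = C1 + Integral(C2*airyai(c) + C3*airybi(c), c)


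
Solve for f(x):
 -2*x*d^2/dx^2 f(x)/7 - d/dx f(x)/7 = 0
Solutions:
 f(x) = C1 + C2*sqrt(x)


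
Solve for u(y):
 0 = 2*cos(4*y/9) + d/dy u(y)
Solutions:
 u(y) = C1 - 9*sin(4*y/9)/2


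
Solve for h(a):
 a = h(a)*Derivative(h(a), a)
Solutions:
 h(a) = -sqrt(C1 + a^2)
 h(a) = sqrt(C1 + a^2)


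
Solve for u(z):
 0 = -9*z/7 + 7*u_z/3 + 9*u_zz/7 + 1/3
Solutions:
 u(z) = C1 + C2*exp(-49*z/27) + 27*z^2/98 - 1072*z/2401


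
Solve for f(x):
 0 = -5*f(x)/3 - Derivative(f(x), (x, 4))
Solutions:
 f(x) = (C1*sin(sqrt(2)*3^(3/4)*5^(1/4)*x/6) + C2*cos(sqrt(2)*3^(3/4)*5^(1/4)*x/6))*exp(-sqrt(2)*3^(3/4)*5^(1/4)*x/6) + (C3*sin(sqrt(2)*3^(3/4)*5^(1/4)*x/6) + C4*cos(sqrt(2)*3^(3/4)*5^(1/4)*x/6))*exp(sqrt(2)*3^(3/4)*5^(1/4)*x/6)


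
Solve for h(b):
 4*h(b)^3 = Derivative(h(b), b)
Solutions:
 h(b) = -sqrt(2)*sqrt(-1/(C1 + 4*b))/2
 h(b) = sqrt(2)*sqrt(-1/(C1 + 4*b))/2


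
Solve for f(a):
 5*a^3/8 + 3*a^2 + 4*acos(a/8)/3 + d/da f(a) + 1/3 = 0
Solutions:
 f(a) = C1 - 5*a^4/32 - a^3 - 4*a*acos(a/8)/3 - a/3 + 4*sqrt(64 - a^2)/3


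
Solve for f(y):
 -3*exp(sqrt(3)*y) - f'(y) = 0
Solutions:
 f(y) = C1 - sqrt(3)*exp(sqrt(3)*y)


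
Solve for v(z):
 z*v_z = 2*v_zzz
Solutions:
 v(z) = C1 + Integral(C2*airyai(2^(2/3)*z/2) + C3*airybi(2^(2/3)*z/2), z)


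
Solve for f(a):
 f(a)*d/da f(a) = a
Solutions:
 f(a) = -sqrt(C1 + a^2)
 f(a) = sqrt(C1 + a^2)


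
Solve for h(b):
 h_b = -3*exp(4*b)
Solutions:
 h(b) = C1 - 3*exp(4*b)/4


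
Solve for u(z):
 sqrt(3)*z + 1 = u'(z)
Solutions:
 u(z) = C1 + sqrt(3)*z^2/2 + z


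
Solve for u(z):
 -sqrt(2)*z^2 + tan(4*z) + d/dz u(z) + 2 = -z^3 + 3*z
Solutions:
 u(z) = C1 - z^4/4 + sqrt(2)*z^3/3 + 3*z^2/2 - 2*z + log(cos(4*z))/4


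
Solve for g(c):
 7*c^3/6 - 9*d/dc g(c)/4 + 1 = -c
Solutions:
 g(c) = C1 + 7*c^4/54 + 2*c^2/9 + 4*c/9


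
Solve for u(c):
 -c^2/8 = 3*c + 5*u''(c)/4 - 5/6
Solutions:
 u(c) = C1 + C2*c - c^4/120 - 2*c^3/5 + c^2/3


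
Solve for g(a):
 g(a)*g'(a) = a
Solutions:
 g(a) = -sqrt(C1 + a^2)
 g(a) = sqrt(C1 + a^2)


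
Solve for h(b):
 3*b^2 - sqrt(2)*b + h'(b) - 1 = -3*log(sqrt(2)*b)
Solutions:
 h(b) = C1 - b^3 + sqrt(2)*b^2/2 - 3*b*log(b) - 3*b*log(2)/2 + 4*b


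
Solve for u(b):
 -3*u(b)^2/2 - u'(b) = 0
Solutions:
 u(b) = 2/(C1 + 3*b)


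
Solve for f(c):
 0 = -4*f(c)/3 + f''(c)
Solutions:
 f(c) = C1*exp(-2*sqrt(3)*c/3) + C2*exp(2*sqrt(3)*c/3)


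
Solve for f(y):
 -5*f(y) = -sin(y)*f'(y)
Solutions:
 f(y) = C1*sqrt(cos(y) - 1)*(cos(y)^2 - 2*cos(y) + 1)/(sqrt(cos(y) + 1)*(cos(y)^2 + 2*cos(y) + 1))


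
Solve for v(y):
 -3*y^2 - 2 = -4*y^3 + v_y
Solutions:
 v(y) = C1 + y^4 - y^3 - 2*y


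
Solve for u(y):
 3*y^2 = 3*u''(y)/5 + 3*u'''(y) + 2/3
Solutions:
 u(y) = C1 + C2*y + C3*exp(-y/5) + 5*y^4/12 - 25*y^3/3 + 1120*y^2/9


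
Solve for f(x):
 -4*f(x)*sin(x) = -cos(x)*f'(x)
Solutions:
 f(x) = C1/cos(x)^4


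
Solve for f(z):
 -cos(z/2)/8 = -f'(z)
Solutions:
 f(z) = C1 + sin(z/2)/4


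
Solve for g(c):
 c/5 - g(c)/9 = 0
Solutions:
 g(c) = 9*c/5


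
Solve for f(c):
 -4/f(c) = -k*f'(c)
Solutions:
 f(c) = -sqrt(C1 + 8*c/k)
 f(c) = sqrt(C1 + 8*c/k)


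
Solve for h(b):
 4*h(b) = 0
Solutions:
 h(b) = 0


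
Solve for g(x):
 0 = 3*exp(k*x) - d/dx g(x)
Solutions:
 g(x) = C1 + 3*exp(k*x)/k


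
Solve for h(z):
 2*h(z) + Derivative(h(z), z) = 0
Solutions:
 h(z) = C1*exp(-2*z)


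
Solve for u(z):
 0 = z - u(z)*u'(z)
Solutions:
 u(z) = -sqrt(C1 + z^2)
 u(z) = sqrt(C1 + z^2)


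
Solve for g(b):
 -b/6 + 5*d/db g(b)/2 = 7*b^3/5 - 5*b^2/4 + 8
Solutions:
 g(b) = C1 + 7*b^4/50 - b^3/6 + b^2/30 + 16*b/5


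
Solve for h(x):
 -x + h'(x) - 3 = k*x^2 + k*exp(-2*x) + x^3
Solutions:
 h(x) = C1 + k*x^3/3 - k*exp(-2*x)/2 + x^4/4 + x^2/2 + 3*x


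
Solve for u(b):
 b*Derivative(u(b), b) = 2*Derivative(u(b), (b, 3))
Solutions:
 u(b) = C1 + Integral(C2*airyai(2^(2/3)*b/2) + C3*airybi(2^(2/3)*b/2), b)


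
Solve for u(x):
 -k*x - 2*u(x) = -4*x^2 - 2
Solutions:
 u(x) = -k*x/2 + 2*x^2 + 1


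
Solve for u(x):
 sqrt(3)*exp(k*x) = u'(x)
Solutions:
 u(x) = C1 + sqrt(3)*exp(k*x)/k


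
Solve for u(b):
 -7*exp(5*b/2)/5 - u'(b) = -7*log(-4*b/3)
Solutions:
 u(b) = C1 + 7*b*log(-b) + 7*b*(-log(3) - 1 + 2*log(2)) - 14*exp(5*b/2)/25


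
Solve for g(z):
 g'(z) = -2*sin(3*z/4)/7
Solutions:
 g(z) = C1 + 8*cos(3*z/4)/21


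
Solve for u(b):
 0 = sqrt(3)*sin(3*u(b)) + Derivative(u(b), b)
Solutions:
 u(b) = -acos((-C1 - exp(6*sqrt(3)*b))/(C1 - exp(6*sqrt(3)*b)))/3 + 2*pi/3
 u(b) = acos((-C1 - exp(6*sqrt(3)*b))/(C1 - exp(6*sqrt(3)*b)))/3


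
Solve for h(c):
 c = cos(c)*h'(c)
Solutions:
 h(c) = C1 + Integral(c/cos(c), c)


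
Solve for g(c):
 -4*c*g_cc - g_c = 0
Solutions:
 g(c) = C1 + C2*c^(3/4)


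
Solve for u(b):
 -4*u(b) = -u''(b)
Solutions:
 u(b) = C1*exp(-2*b) + C2*exp(2*b)


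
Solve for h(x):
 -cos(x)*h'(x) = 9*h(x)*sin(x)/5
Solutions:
 h(x) = C1*cos(x)^(9/5)


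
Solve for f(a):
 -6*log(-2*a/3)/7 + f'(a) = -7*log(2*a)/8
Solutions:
 f(a) = C1 - a*log(a)/56 + a*(-48*log(3) - log(2) + 1 + 48*I*pi)/56


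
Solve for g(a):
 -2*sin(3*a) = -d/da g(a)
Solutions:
 g(a) = C1 - 2*cos(3*a)/3


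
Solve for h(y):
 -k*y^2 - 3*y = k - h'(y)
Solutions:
 h(y) = C1 + k*y^3/3 + k*y + 3*y^2/2


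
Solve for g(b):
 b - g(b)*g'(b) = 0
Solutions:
 g(b) = -sqrt(C1 + b^2)
 g(b) = sqrt(C1 + b^2)


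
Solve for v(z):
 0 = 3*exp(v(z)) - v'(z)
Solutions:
 v(z) = log(-1/(C1 + 3*z))


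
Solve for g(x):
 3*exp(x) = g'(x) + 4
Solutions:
 g(x) = C1 - 4*x + 3*exp(x)


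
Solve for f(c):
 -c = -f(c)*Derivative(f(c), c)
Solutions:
 f(c) = -sqrt(C1 + c^2)
 f(c) = sqrt(C1 + c^2)


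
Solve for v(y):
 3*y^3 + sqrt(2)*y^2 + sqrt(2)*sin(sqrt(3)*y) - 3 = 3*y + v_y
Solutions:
 v(y) = C1 + 3*y^4/4 + sqrt(2)*y^3/3 - 3*y^2/2 - 3*y - sqrt(6)*cos(sqrt(3)*y)/3


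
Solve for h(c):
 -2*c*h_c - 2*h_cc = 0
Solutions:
 h(c) = C1 + C2*erf(sqrt(2)*c/2)


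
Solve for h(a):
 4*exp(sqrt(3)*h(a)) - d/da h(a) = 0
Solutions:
 h(a) = sqrt(3)*(2*log(-1/(C1 + 4*a)) - log(3))/6


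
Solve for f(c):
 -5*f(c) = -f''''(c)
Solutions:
 f(c) = C1*exp(-5^(1/4)*c) + C2*exp(5^(1/4)*c) + C3*sin(5^(1/4)*c) + C4*cos(5^(1/4)*c)


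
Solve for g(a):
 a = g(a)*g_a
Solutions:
 g(a) = -sqrt(C1 + a^2)
 g(a) = sqrt(C1 + a^2)


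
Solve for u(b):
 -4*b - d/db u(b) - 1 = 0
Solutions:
 u(b) = C1 - 2*b^2 - b


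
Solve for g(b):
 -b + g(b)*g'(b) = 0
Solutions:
 g(b) = -sqrt(C1 + b^2)
 g(b) = sqrt(C1 + b^2)


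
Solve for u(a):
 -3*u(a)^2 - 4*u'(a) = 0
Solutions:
 u(a) = 4/(C1 + 3*a)


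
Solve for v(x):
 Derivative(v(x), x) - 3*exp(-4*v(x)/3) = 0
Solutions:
 v(x) = 3*log(-I*(C1 + 4*x)^(1/4))
 v(x) = 3*log(I*(C1 + 4*x)^(1/4))
 v(x) = 3*log(-(C1 + 4*x)^(1/4))
 v(x) = 3*log(C1 + 4*x)/4


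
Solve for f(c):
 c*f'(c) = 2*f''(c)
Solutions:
 f(c) = C1 + C2*erfi(c/2)


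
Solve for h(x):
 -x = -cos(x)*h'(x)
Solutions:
 h(x) = C1 + Integral(x/cos(x), x)


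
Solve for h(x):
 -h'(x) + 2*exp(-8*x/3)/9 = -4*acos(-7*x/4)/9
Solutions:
 h(x) = C1 + 4*x*acos(-7*x/4)/9 + 4*sqrt(16 - 49*x^2)/63 - exp(-8*x/3)/12


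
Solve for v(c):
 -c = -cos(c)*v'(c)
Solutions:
 v(c) = C1 + Integral(c/cos(c), c)


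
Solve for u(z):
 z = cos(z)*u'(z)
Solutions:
 u(z) = C1 + Integral(z/cos(z), z)


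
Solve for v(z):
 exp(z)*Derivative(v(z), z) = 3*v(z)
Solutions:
 v(z) = C1*exp(-3*exp(-z))


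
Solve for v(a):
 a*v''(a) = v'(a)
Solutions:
 v(a) = C1 + C2*a^2


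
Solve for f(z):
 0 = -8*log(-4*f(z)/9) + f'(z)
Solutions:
 -Integral(1/(log(-_y) - 2*log(3) + 2*log(2)), (_y, f(z)))/8 = C1 - z


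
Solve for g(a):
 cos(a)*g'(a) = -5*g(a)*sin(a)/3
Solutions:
 g(a) = C1*cos(a)^(5/3)


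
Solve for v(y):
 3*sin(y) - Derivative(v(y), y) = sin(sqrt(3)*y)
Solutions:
 v(y) = C1 - 3*cos(y) + sqrt(3)*cos(sqrt(3)*y)/3


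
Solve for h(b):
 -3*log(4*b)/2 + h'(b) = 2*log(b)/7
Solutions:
 h(b) = C1 + 25*b*log(b)/14 - 25*b/14 + 3*b*log(2)


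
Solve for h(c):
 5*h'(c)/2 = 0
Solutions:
 h(c) = C1


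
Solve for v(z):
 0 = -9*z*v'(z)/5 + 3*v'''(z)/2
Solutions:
 v(z) = C1 + Integral(C2*airyai(5^(2/3)*6^(1/3)*z/5) + C3*airybi(5^(2/3)*6^(1/3)*z/5), z)


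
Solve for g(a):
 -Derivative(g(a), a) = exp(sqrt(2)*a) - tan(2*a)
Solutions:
 g(a) = C1 - sqrt(2)*exp(sqrt(2)*a)/2 - log(cos(2*a))/2


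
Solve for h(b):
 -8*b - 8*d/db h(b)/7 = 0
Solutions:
 h(b) = C1 - 7*b^2/2


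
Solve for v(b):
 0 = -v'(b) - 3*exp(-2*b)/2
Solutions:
 v(b) = C1 + 3*exp(-2*b)/4


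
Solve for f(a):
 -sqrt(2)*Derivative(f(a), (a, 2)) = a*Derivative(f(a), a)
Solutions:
 f(a) = C1 + C2*erf(2^(1/4)*a/2)


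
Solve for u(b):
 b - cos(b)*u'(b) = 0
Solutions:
 u(b) = C1 + Integral(b/cos(b), b)


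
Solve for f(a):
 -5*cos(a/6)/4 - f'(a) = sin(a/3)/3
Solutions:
 f(a) = C1 - 15*sin(a/6)/2 + cos(a/3)


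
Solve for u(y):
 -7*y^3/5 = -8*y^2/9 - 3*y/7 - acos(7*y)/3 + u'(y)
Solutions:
 u(y) = C1 - 7*y^4/20 + 8*y^3/27 + 3*y^2/14 + y*acos(7*y)/3 - sqrt(1 - 49*y^2)/21


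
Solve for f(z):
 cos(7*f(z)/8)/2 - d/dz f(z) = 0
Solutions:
 -z/2 - 4*log(sin(7*f(z)/8) - 1)/7 + 4*log(sin(7*f(z)/8) + 1)/7 = C1


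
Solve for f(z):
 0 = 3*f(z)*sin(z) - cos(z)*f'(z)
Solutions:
 f(z) = C1/cos(z)^3


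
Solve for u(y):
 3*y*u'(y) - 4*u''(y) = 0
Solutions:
 u(y) = C1 + C2*erfi(sqrt(6)*y/4)


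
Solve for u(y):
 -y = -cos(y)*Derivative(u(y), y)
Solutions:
 u(y) = C1 + Integral(y/cos(y), y)


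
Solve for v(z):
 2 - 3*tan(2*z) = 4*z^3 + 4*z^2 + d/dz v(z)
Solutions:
 v(z) = C1 - z^4 - 4*z^3/3 + 2*z + 3*log(cos(2*z))/2


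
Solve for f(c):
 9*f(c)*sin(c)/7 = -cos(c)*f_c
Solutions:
 f(c) = C1*cos(c)^(9/7)


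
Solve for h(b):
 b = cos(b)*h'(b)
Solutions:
 h(b) = C1 + Integral(b/cos(b), b)


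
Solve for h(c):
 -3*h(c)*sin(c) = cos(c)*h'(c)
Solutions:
 h(c) = C1*cos(c)^3


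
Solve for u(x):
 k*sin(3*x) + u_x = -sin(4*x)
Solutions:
 u(x) = C1 + k*cos(3*x)/3 + cos(4*x)/4


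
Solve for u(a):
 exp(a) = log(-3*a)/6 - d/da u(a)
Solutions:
 u(a) = C1 + a*log(-a)/6 + a*(-1 + log(3))/6 - exp(a)


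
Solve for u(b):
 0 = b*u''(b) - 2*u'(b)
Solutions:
 u(b) = C1 + C2*b^3


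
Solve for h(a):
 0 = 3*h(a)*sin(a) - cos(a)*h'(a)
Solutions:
 h(a) = C1/cos(a)^3


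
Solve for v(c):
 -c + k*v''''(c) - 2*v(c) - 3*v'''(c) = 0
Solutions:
 v(c) = C1*exp(c*Piecewise((-sqrt(-2^(1/3)*3^(2/3)*(k^(-3))^(1/3) + 9/(4*k^2))/2 - sqrt(2^(1/3)*3^(2/3)*(k^(-3))^(1/3) + 9/(2*k^2) - 27/(4*k^3*sqrt(-2^(1/3)*3^(2/3)*(k^(-3))^(1/3) + 9/(4*k^2))))/2 + 3/(4*k), Eq(1/k, 0)), (-sqrt(2*(sqrt(8/(27*k^3) + 81/(64*k^6)) - 9/(8*k^3))^(1/3) - 4/(3*k*(sqrt(8/(27*k^3) + 81/(64*k^6)) - 9/(8*k^3))^(1/3)) + 9/(4*k^2))/2 - sqrt(-2*(sqrt(8/(27*k^3) + 81/(64*k^6)) - 9/(8*k^3))^(1/3) + 4/(3*k*(sqrt(8/(27*k^3) + 81/(64*k^6)) - 9/(8*k^3))^(1/3)) + 9/(2*k^2) - 27/(4*k^3*sqrt(2*(sqrt(8/(27*k^3) + 81/(64*k^6)) - 9/(8*k^3))^(1/3) - 4/(3*k*(sqrt(8/(27*k^3) + 81/(64*k^6)) - 9/(8*k^3))^(1/3)) + 9/(4*k^2))))/2 + 3/(4*k), True))) + C2*exp(c*Piecewise((-sqrt(-2^(1/3)*3^(2/3)*(k^(-3))^(1/3) + 9/(4*k^2))/2 + sqrt(2^(1/3)*3^(2/3)*(k^(-3))^(1/3) + 9/(2*k^2) - 27/(4*k^3*sqrt(-2^(1/3)*3^(2/3)*(k^(-3))^(1/3) + 9/(4*k^2))))/2 + 3/(4*k), Eq(1/k, 0)), (-sqrt(2*(sqrt(8/(27*k^3) + 81/(64*k^6)) - 9/(8*k^3))^(1/3) - 4/(3*k*(sqrt(8/(27*k^3) + 81/(64*k^6)) - 9/(8*k^3))^(1/3)) + 9/(4*k^2))/2 + sqrt(-2*(sqrt(8/(27*k^3) + 81/(64*k^6)) - 9/(8*k^3))^(1/3) + 4/(3*k*(sqrt(8/(27*k^3) + 81/(64*k^6)) - 9/(8*k^3))^(1/3)) + 9/(2*k^2) - 27/(4*k^3*sqrt(2*(sqrt(8/(27*k^3) + 81/(64*k^6)) - 9/(8*k^3))^(1/3) - 4/(3*k*(sqrt(8/(27*k^3) + 81/(64*k^6)) - 9/(8*k^3))^(1/3)) + 9/(4*k^2))))/2 + 3/(4*k), True))) + C3*exp(c*Piecewise((sqrt(-2^(1/3)*3^(2/3)*(k^(-3))^(1/3) + 9/(4*k^2))/2 - sqrt(2^(1/3)*3^(2/3)*(k^(-3))^(1/3) + 9/(2*k^2) + 27/(4*k^3*sqrt(-2^(1/3)*3^(2/3)*(k^(-3))^(1/3) + 9/(4*k^2))))/2 + 3/(4*k), Eq(1/k, 0)), (sqrt(2*(sqrt(8/(27*k^3) + 81/(64*k^6)) - 9/(8*k^3))^(1/3) - 4/(3*k*(sqrt(8/(27*k^3) + 81/(64*k^6)) - 9/(8*k^3))^(1/3)) + 9/(4*k^2))/2 - sqrt(-2*(sqrt(8/(27*k^3) + 81/(64*k^6)) - 9/(8*k^3))^(1/3) + 4/(3*k*(sqrt(8/(27*k^3) + 81/(64*k^6)) - 9/(8*k^3))^(1/3)) + 9/(2*k^2) + 27/(4*k^3*sqrt(2*(sqrt(8/(27*k^3) + 81/(64*k^6)) - 9/(8*k^3))^(1/3) - 4/(3*k*(sqrt(8/(27*k^3) + 81/(64*k^6)) - 9/(8*k^3))^(1/3)) + 9/(4*k^2))))/2 + 3/(4*k), True))) + C4*exp(c*Piecewise((sqrt(-2^(1/3)*3^(2/3)*(k^(-3))^(1/3) + 9/(4*k^2))/2 + sqrt(2^(1/3)*3^(2/3)*(k^(-3))^(1/3) + 9/(2*k^2) + 27/(4*k^3*sqrt(-2^(1/3)*3^(2/3)*(k^(-3))^(1/3) + 9/(4*k^2))))/2 + 3/(4*k), Eq(1/k, 0)), (sqrt(2*(sqrt(8/(27*k^3) + 81/(64*k^6)) - 9/(8*k^3))^(1/3) - 4/(3*k*(sqrt(8/(27*k^3) + 81/(64*k^6)) - 9/(8*k^3))^(1/3)) + 9/(4*k^2))/2 + sqrt(-2*(sqrt(8/(27*k^3) + 81/(64*k^6)) - 9/(8*k^3))^(1/3) + 4/(3*k*(sqrt(8/(27*k^3) + 81/(64*k^6)) - 9/(8*k^3))^(1/3)) + 9/(2*k^2) + 27/(4*k^3*sqrt(2*(sqrt(8/(27*k^3) + 81/(64*k^6)) - 9/(8*k^3))^(1/3) - 4/(3*k*(sqrt(8/(27*k^3) + 81/(64*k^6)) - 9/(8*k^3))^(1/3)) + 9/(4*k^2))))/2 + 3/(4*k), True))) - c/2


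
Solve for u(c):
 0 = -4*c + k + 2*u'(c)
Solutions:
 u(c) = C1 + c^2 - c*k/2


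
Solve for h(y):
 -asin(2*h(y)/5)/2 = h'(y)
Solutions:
 Integral(1/asin(2*_y/5), (_y, h(y))) = C1 - y/2


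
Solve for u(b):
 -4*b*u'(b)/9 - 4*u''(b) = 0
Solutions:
 u(b) = C1 + C2*erf(sqrt(2)*b/6)


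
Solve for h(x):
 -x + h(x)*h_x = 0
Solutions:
 h(x) = -sqrt(C1 + x^2)
 h(x) = sqrt(C1 + x^2)


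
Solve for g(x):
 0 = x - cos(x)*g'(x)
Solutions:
 g(x) = C1 + Integral(x/cos(x), x)


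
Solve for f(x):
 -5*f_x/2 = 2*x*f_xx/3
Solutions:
 f(x) = C1 + C2/x^(11/4)


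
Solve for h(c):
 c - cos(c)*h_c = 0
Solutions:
 h(c) = C1 + Integral(c/cos(c), c)


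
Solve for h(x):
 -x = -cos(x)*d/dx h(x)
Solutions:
 h(x) = C1 + Integral(x/cos(x), x)


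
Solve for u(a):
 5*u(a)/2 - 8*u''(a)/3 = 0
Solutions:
 u(a) = C1*exp(-sqrt(15)*a/4) + C2*exp(sqrt(15)*a/4)


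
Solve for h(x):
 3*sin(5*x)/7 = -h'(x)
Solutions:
 h(x) = C1 + 3*cos(5*x)/35


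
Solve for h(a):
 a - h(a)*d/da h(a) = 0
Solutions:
 h(a) = -sqrt(C1 + a^2)
 h(a) = sqrt(C1 + a^2)


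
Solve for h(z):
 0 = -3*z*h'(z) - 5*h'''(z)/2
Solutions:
 h(z) = C1 + Integral(C2*airyai(-5^(2/3)*6^(1/3)*z/5) + C3*airybi(-5^(2/3)*6^(1/3)*z/5), z)


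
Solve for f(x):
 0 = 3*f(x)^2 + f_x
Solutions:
 f(x) = 1/(C1 + 3*x)


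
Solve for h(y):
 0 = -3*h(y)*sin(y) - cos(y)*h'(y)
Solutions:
 h(y) = C1*cos(y)^3


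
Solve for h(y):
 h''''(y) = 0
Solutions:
 h(y) = C1 + C2*y + C3*y^2 + C4*y^3


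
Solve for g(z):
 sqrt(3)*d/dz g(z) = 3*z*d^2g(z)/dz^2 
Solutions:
 g(z) = C1 + C2*z^(sqrt(3)/3 + 1)


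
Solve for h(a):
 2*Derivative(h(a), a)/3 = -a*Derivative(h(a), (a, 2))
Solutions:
 h(a) = C1 + C2*a^(1/3)


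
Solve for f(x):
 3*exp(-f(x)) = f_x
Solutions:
 f(x) = log(C1 + 3*x)


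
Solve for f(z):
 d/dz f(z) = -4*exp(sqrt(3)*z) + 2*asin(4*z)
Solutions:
 f(z) = C1 + 2*z*asin(4*z) + sqrt(1 - 16*z^2)/2 - 4*sqrt(3)*exp(sqrt(3)*z)/3


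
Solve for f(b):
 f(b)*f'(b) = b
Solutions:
 f(b) = -sqrt(C1 + b^2)
 f(b) = sqrt(C1 + b^2)


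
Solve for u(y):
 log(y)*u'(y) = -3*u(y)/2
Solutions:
 u(y) = C1*exp(-3*li(y)/2)


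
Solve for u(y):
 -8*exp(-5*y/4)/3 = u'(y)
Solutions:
 u(y) = C1 + 32*exp(-5*y/4)/15


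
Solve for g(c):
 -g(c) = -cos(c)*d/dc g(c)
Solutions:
 g(c) = C1*sqrt(sin(c) + 1)/sqrt(sin(c) - 1)


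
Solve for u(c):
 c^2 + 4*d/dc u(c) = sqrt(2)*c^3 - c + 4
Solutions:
 u(c) = C1 + sqrt(2)*c^4/16 - c^3/12 - c^2/8 + c


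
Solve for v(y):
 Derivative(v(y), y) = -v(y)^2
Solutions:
 v(y) = 1/(C1 + y)


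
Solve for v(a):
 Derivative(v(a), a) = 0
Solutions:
 v(a) = C1


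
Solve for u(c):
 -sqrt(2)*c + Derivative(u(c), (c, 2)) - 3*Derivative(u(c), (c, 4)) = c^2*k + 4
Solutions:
 u(c) = C1 + C2*c + C3*exp(-sqrt(3)*c/3) + C4*exp(sqrt(3)*c/3) + c^4*k/12 + sqrt(2)*c^3/6 + c^2*(3*k + 2)


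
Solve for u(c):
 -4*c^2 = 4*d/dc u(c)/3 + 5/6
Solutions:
 u(c) = C1 - c^3 - 5*c/8


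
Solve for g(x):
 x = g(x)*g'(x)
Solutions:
 g(x) = -sqrt(C1 + x^2)
 g(x) = sqrt(C1 + x^2)


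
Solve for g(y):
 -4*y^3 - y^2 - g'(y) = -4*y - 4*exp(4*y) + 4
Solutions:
 g(y) = C1 - y^4 - y^3/3 + 2*y^2 - 4*y + exp(4*y)


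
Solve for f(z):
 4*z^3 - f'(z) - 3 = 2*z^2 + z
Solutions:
 f(z) = C1 + z^4 - 2*z^3/3 - z^2/2 - 3*z


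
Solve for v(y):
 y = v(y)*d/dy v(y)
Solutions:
 v(y) = -sqrt(C1 + y^2)
 v(y) = sqrt(C1 + y^2)


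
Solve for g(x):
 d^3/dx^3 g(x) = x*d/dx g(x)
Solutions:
 g(x) = C1 + Integral(C2*airyai(x) + C3*airybi(x), x)


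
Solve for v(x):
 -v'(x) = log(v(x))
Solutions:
 li(v(x)) = C1 - x


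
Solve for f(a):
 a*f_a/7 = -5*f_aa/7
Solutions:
 f(a) = C1 + C2*erf(sqrt(10)*a/10)


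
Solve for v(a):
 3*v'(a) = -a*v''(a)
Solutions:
 v(a) = C1 + C2/a^2


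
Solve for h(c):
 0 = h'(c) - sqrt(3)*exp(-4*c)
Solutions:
 h(c) = C1 - sqrt(3)*exp(-4*c)/4


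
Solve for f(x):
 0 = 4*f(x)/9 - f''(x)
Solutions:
 f(x) = C1*exp(-2*x/3) + C2*exp(2*x/3)


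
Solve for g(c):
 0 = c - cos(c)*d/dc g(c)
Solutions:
 g(c) = C1 + Integral(c/cos(c), c)


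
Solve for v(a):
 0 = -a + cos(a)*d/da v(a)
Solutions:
 v(a) = C1 + Integral(a/cos(a), a)


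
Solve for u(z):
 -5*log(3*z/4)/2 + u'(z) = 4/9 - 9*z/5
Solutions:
 u(z) = C1 - 9*z^2/10 + 5*z*log(z)/2 - 5*z*log(2) - 37*z/18 + 5*z*log(3)/2


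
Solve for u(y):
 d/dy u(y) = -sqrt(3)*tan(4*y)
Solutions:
 u(y) = C1 + sqrt(3)*log(cos(4*y))/4


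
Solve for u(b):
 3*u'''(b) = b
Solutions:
 u(b) = C1 + C2*b + C3*b^2 + b^4/72


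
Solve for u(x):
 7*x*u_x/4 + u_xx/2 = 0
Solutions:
 u(x) = C1 + C2*erf(sqrt(7)*x/2)


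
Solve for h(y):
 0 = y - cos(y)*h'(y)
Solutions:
 h(y) = C1 + Integral(y/cos(y), y)


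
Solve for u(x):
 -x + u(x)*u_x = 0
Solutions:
 u(x) = -sqrt(C1 + x^2)
 u(x) = sqrt(C1 + x^2)


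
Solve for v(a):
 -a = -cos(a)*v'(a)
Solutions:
 v(a) = C1 + Integral(a/cos(a), a)


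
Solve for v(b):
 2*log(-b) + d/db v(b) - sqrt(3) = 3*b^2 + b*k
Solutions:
 v(b) = C1 + b^3 + b^2*k/2 - 2*b*log(-b) + b*(sqrt(3) + 2)


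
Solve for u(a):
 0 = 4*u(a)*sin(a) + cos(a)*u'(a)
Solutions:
 u(a) = C1*cos(a)^4


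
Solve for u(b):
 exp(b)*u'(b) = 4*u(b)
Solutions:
 u(b) = C1*exp(-4*exp(-b))


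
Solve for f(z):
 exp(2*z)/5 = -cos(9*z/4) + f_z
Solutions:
 f(z) = C1 + exp(2*z)/10 + 4*sin(9*z/4)/9


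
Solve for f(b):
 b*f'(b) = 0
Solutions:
 f(b) = C1


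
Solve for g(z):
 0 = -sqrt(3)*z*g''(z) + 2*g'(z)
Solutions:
 g(z) = C1 + C2*z^(1 + 2*sqrt(3)/3)


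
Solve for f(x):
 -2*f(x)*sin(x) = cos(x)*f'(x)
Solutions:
 f(x) = C1*cos(x)^2


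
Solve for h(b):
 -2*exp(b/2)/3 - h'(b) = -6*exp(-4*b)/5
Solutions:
 h(b) = C1 - 4*exp(b/2)/3 - 3*exp(-4*b)/10


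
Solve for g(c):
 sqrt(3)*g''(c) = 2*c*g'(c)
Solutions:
 g(c) = C1 + C2*erfi(3^(3/4)*c/3)


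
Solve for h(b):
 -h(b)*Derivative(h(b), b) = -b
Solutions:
 h(b) = -sqrt(C1 + b^2)
 h(b) = sqrt(C1 + b^2)


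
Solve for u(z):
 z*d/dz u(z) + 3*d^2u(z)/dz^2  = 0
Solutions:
 u(z) = C1 + C2*erf(sqrt(6)*z/6)


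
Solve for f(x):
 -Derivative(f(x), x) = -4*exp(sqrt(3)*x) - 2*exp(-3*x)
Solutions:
 f(x) = C1 + 4*sqrt(3)*exp(sqrt(3)*x)/3 - 2*exp(-3*x)/3


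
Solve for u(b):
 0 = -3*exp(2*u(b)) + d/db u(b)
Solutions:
 u(b) = log(-sqrt(-1/(C1 + 3*b))) - log(2)/2
 u(b) = log(-1/(C1 + 3*b))/2 - log(2)/2


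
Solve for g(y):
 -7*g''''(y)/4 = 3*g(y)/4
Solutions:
 g(y) = (C1*sin(sqrt(2)*3^(1/4)*7^(3/4)*y/14) + C2*cos(sqrt(2)*3^(1/4)*7^(3/4)*y/14))*exp(-sqrt(2)*3^(1/4)*7^(3/4)*y/14) + (C3*sin(sqrt(2)*3^(1/4)*7^(3/4)*y/14) + C4*cos(sqrt(2)*3^(1/4)*7^(3/4)*y/14))*exp(sqrt(2)*3^(1/4)*7^(3/4)*y/14)


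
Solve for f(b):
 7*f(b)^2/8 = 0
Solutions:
 f(b) = 0


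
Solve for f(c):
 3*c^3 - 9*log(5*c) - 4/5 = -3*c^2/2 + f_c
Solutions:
 f(c) = C1 + 3*c^4/4 + c^3/2 - 9*c*log(c) - 9*c*log(5) + 41*c/5


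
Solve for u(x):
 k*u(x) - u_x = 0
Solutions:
 u(x) = C1*exp(k*x)


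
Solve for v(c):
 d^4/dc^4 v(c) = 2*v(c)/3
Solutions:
 v(c) = C1*exp(-2^(1/4)*3^(3/4)*c/3) + C2*exp(2^(1/4)*3^(3/4)*c/3) + C3*sin(2^(1/4)*3^(3/4)*c/3) + C4*cos(2^(1/4)*3^(3/4)*c/3)


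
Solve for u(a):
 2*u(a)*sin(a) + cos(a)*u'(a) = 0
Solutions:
 u(a) = C1*cos(a)^2


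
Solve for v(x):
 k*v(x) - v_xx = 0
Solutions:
 v(x) = C1*exp(-sqrt(k)*x) + C2*exp(sqrt(k)*x)


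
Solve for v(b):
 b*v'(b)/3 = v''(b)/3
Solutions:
 v(b) = C1 + C2*erfi(sqrt(2)*b/2)


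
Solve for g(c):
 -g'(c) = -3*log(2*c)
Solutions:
 g(c) = C1 + 3*c*log(c) - 3*c + c*log(8)


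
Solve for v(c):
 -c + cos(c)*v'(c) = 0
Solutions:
 v(c) = C1 + Integral(c/cos(c), c)


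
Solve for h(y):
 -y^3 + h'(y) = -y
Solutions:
 h(y) = C1 + y^4/4 - y^2/2


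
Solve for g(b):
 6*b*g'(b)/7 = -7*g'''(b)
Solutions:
 g(b) = C1 + Integral(C2*airyai(-42^(1/3)*b/7) + C3*airybi(-42^(1/3)*b/7), b)


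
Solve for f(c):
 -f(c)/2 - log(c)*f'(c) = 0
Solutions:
 f(c) = C1*exp(-li(c)/2)


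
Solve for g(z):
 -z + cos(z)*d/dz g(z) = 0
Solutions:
 g(z) = C1 + Integral(z/cos(z), z)


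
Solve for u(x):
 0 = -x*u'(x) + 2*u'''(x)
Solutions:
 u(x) = C1 + Integral(C2*airyai(2^(2/3)*x/2) + C3*airybi(2^(2/3)*x/2), x)


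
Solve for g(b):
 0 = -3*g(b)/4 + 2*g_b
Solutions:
 g(b) = C1*exp(3*b/8)


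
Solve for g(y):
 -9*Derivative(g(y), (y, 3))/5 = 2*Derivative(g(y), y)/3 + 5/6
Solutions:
 g(y) = C1 + C2*sin(sqrt(30)*y/9) + C3*cos(sqrt(30)*y/9) - 5*y/4


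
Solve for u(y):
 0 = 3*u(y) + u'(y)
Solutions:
 u(y) = C1*exp(-3*y)


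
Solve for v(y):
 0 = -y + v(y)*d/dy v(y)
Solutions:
 v(y) = -sqrt(C1 + y^2)
 v(y) = sqrt(C1 + y^2)


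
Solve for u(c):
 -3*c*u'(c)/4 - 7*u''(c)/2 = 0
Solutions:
 u(c) = C1 + C2*erf(sqrt(21)*c/14)


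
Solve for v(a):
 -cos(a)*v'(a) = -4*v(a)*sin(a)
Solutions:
 v(a) = C1/cos(a)^4


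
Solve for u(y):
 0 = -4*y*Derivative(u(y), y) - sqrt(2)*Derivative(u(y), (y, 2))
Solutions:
 u(y) = C1 + C2*erf(2^(1/4)*y)


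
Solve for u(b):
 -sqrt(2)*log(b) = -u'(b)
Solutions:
 u(b) = C1 + sqrt(2)*b*log(b) - sqrt(2)*b


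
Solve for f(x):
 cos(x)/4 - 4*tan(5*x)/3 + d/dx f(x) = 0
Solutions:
 f(x) = C1 - 4*log(cos(5*x))/15 - sin(x)/4


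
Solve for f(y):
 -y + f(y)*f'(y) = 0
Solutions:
 f(y) = -sqrt(C1 + y^2)
 f(y) = sqrt(C1 + y^2)


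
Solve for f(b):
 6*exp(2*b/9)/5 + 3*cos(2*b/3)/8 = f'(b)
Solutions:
 f(b) = C1 + 27*exp(2*b/9)/5 + 9*sin(2*b/3)/16


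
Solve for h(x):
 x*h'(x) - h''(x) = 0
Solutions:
 h(x) = C1 + C2*erfi(sqrt(2)*x/2)


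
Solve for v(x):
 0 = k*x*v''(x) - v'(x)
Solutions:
 v(x) = C1 + x^(((re(k) + 1)*re(k) + im(k)^2)/(re(k)^2 + im(k)^2))*(C2*sin(log(x)*Abs(im(k))/(re(k)^2 + im(k)^2)) + C3*cos(log(x)*im(k)/(re(k)^2 + im(k)^2)))


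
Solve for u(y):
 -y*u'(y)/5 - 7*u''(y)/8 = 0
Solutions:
 u(y) = C1 + C2*erf(2*sqrt(35)*y/35)


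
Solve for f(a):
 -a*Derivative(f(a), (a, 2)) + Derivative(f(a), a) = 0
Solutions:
 f(a) = C1 + C2*a^2


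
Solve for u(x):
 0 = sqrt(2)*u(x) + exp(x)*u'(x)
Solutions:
 u(x) = C1*exp(sqrt(2)*exp(-x))


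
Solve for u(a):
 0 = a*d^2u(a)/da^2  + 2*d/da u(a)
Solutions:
 u(a) = C1 + C2/a


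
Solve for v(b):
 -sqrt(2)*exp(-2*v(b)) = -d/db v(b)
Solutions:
 v(b) = log(-sqrt(C1 + 2*sqrt(2)*b))
 v(b) = log(C1 + 2*sqrt(2)*b)/2


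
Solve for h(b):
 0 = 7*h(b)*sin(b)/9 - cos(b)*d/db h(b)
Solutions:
 h(b) = C1/cos(b)^(7/9)


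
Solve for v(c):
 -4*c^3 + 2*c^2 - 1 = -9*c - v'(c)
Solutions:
 v(c) = C1 + c^4 - 2*c^3/3 - 9*c^2/2 + c


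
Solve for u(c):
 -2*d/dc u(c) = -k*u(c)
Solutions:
 u(c) = C1*exp(c*k/2)


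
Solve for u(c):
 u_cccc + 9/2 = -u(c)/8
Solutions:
 u(c) = (C1*sin(2^(3/4)*c/4) + C2*cos(2^(3/4)*c/4))*exp(-2^(3/4)*c/4) + (C3*sin(2^(3/4)*c/4) + C4*cos(2^(3/4)*c/4))*exp(2^(3/4)*c/4) - 36


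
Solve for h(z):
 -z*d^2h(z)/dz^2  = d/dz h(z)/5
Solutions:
 h(z) = C1 + C2*z^(4/5)


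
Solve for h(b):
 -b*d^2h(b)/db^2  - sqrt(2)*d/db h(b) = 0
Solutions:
 h(b) = C1 + C2*b^(1 - sqrt(2))


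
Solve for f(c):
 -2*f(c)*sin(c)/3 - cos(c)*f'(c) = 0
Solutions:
 f(c) = C1*cos(c)^(2/3)


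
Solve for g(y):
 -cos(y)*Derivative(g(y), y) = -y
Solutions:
 g(y) = C1 + Integral(y/cos(y), y)


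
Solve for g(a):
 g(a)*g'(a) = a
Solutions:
 g(a) = -sqrt(C1 + a^2)
 g(a) = sqrt(C1 + a^2)


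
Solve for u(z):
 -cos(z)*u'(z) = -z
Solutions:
 u(z) = C1 + Integral(z/cos(z), z)


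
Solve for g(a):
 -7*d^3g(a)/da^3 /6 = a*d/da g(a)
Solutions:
 g(a) = C1 + Integral(C2*airyai(-6^(1/3)*7^(2/3)*a/7) + C3*airybi(-6^(1/3)*7^(2/3)*a/7), a)


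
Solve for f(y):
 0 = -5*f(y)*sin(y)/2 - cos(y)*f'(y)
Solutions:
 f(y) = C1*cos(y)^(5/2)


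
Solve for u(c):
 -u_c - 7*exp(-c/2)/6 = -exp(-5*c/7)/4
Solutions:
 u(c) = C1 + 7*exp(-c/2)/3 - 7*exp(-5*c/7)/20


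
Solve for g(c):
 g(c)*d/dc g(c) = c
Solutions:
 g(c) = -sqrt(C1 + c^2)
 g(c) = sqrt(C1 + c^2)


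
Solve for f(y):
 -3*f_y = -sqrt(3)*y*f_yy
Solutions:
 f(y) = C1 + C2*y^(1 + sqrt(3))


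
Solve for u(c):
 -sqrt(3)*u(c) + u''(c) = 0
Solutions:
 u(c) = C1*exp(-3^(1/4)*c) + C2*exp(3^(1/4)*c)


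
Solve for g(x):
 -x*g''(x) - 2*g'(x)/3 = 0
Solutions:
 g(x) = C1 + C2*x^(1/3)


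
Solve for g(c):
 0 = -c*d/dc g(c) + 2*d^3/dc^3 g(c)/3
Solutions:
 g(c) = C1 + Integral(C2*airyai(2^(2/3)*3^(1/3)*c/2) + C3*airybi(2^(2/3)*3^(1/3)*c/2), c)


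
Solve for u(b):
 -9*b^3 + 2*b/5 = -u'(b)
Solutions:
 u(b) = C1 + 9*b^4/4 - b^2/5


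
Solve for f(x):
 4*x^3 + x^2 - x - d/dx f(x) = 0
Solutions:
 f(x) = C1 + x^4 + x^3/3 - x^2/2


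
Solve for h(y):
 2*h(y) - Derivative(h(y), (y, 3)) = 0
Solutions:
 h(y) = C3*exp(2^(1/3)*y) + (C1*sin(2^(1/3)*sqrt(3)*y/2) + C2*cos(2^(1/3)*sqrt(3)*y/2))*exp(-2^(1/3)*y/2)


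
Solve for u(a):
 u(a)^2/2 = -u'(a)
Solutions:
 u(a) = 2/(C1 + a)


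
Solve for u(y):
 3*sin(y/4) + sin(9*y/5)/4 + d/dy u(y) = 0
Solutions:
 u(y) = C1 + 12*cos(y/4) + 5*cos(9*y/5)/36


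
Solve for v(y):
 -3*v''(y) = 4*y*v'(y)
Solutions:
 v(y) = C1 + C2*erf(sqrt(6)*y/3)


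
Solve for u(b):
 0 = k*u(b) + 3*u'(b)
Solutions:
 u(b) = C1*exp(-b*k/3)


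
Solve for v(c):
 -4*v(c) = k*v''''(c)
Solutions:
 v(c) = C1*exp(-sqrt(2)*c*(-1/k)^(1/4)) + C2*exp(sqrt(2)*c*(-1/k)^(1/4)) + C3*exp(-sqrt(2)*I*c*(-1/k)^(1/4)) + C4*exp(sqrt(2)*I*c*(-1/k)^(1/4))


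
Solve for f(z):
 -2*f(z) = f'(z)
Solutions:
 f(z) = C1*exp(-2*z)


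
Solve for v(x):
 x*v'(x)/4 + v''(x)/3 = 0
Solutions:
 v(x) = C1 + C2*erf(sqrt(6)*x/4)


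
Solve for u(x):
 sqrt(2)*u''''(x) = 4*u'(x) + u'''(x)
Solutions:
 u(x) = C1 + C2*exp(x*(-2^(1/3)*(12*sqrt(165) + 109*sqrt(2))^(1/3) - 2^(2/3)/(12*sqrt(165) + 109*sqrt(2))^(1/3) + 2*sqrt(2))/12)*sin(2^(1/3)*sqrt(3)*x*(-(12*sqrt(165) + 109*sqrt(2))^(1/3) + 2^(1/3)/(12*sqrt(165) + 109*sqrt(2))^(1/3))/12) + C3*exp(x*(-2^(1/3)*(12*sqrt(165) + 109*sqrt(2))^(1/3) - 2^(2/3)/(12*sqrt(165) + 109*sqrt(2))^(1/3) + 2*sqrt(2))/12)*cos(2^(1/3)*sqrt(3)*x*(-(12*sqrt(165) + 109*sqrt(2))^(1/3) + 2^(1/3)/(12*sqrt(165) + 109*sqrt(2))^(1/3))/12) + C4*exp(x*(2^(2/3)/(12*sqrt(165) + 109*sqrt(2))^(1/3) + sqrt(2) + 2^(1/3)*(12*sqrt(165) + 109*sqrt(2))^(1/3))/6)
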